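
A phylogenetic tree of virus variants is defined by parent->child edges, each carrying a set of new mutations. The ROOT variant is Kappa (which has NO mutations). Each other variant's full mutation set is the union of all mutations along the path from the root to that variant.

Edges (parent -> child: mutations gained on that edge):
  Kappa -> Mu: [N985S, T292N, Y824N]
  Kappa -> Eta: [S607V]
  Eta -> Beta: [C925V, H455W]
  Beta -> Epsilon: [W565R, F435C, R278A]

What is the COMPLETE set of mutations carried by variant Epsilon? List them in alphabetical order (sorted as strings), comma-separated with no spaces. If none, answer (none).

At Kappa: gained [] -> total []
At Eta: gained ['S607V'] -> total ['S607V']
At Beta: gained ['C925V', 'H455W'] -> total ['C925V', 'H455W', 'S607V']
At Epsilon: gained ['W565R', 'F435C', 'R278A'] -> total ['C925V', 'F435C', 'H455W', 'R278A', 'S607V', 'W565R']

Answer: C925V,F435C,H455W,R278A,S607V,W565R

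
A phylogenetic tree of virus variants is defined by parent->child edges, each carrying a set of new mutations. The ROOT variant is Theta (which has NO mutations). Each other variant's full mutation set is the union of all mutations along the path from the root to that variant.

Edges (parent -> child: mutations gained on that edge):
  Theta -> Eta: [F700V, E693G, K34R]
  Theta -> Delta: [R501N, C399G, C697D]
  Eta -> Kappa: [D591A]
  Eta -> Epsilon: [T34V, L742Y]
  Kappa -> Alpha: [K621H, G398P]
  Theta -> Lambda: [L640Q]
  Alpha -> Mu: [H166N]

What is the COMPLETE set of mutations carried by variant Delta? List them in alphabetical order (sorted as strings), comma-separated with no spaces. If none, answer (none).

At Theta: gained [] -> total []
At Delta: gained ['R501N', 'C399G', 'C697D'] -> total ['C399G', 'C697D', 'R501N']

Answer: C399G,C697D,R501N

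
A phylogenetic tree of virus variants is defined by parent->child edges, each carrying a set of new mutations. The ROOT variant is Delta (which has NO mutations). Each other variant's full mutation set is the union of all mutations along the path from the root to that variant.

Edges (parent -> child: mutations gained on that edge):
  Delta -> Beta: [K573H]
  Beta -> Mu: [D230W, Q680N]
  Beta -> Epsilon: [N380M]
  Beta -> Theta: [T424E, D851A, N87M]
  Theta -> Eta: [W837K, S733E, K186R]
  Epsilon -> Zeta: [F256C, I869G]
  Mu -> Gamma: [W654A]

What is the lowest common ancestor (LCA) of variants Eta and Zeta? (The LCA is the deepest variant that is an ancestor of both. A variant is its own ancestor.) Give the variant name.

Answer: Beta

Derivation:
Path from root to Eta: Delta -> Beta -> Theta -> Eta
  ancestors of Eta: {Delta, Beta, Theta, Eta}
Path from root to Zeta: Delta -> Beta -> Epsilon -> Zeta
  ancestors of Zeta: {Delta, Beta, Epsilon, Zeta}
Common ancestors: {Delta, Beta}
Walk up from Zeta: Zeta (not in ancestors of Eta), Epsilon (not in ancestors of Eta), Beta (in ancestors of Eta), Delta (in ancestors of Eta)
Deepest common ancestor (LCA) = Beta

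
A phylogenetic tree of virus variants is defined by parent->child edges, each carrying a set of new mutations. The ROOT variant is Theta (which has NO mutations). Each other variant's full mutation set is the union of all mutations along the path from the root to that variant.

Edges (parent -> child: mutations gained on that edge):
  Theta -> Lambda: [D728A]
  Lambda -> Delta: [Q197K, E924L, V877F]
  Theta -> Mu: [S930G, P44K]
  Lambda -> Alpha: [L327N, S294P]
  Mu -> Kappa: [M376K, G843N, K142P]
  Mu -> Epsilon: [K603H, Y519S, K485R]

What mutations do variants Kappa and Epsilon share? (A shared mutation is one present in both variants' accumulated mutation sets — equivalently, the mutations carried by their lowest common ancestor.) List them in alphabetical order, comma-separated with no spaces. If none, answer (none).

Accumulating mutations along path to Kappa:
  At Theta: gained [] -> total []
  At Mu: gained ['S930G', 'P44K'] -> total ['P44K', 'S930G']
  At Kappa: gained ['M376K', 'G843N', 'K142P'] -> total ['G843N', 'K142P', 'M376K', 'P44K', 'S930G']
Mutations(Kappa) = ['G843N', 'K142P', 'M376K', 'P44K', 'S930G']
Accumulating mutations along path to Epsilon:
  At Theta: gained [] -> total []
  At Mu: gained ['S930G', 'P44K'] -> total ['P44K', 'S930G']
  At Epsilon: gained ['K603H', 'Y519S', 'K485R'] -> total ['K485R', 'K603H', 'P44K', 'S930G', 'Y519S']
Mutations(Epsilon) = ['K485R', 'K603H', 'P44K', 'S930G', 'Y519S']
Intersection: ['G843N', 'K142P', 'M376K', 'P44K', 'S930G'] ∩ ['K485R', 'K603H', 'P44K', 'S930G', 'Y519S'] = ['P44K', 'S930G']

Answer: P44K,S930G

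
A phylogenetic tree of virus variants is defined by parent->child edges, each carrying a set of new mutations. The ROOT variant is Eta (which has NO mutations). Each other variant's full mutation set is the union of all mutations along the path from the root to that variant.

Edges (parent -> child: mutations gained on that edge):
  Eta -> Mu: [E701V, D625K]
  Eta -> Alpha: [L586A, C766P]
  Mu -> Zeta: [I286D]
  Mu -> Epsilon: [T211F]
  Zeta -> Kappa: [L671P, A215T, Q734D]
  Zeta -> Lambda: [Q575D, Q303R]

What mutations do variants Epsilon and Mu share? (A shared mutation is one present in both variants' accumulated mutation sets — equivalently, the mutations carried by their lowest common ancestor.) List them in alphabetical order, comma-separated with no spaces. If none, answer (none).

Answer: D625K,E701V

Derivation:
Accumulating mutations along path to Epsilon:
  At Eta: gained [] -> total []
  At Mu: gained ['E701V', 'D625K'] -> total ['D625K', 'E701V']
  At Epsilon: gained ['T211F'] -> total ['D625K', 'E701V', 'T211F']
Mutations(Epsilon) = ['D625K', 'E701V', 'T211F']
Accumulating mutations along path to Mu:
  At Eta: gained [] -> total []
  At Mu: gained ['E701V', 'D625K'] -> total ['D625K', 'E701V']
Mutations(Mu) = ['D625K', 'E701V']
Intersection: ['D625K', 'E701V', 'T211F'] ∩ ['D625K', 'E701V'] = ['D625K', 'E701V']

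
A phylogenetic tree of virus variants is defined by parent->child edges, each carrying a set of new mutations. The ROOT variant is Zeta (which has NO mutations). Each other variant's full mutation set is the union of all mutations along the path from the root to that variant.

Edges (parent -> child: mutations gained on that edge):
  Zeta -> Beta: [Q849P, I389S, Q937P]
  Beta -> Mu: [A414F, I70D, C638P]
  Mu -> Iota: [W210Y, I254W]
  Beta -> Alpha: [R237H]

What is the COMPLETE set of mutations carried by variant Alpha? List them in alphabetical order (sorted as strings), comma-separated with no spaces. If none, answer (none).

At Zeta: gained [] -> total []
At Beta: gained ['Q849P', 'I389S', 'Q937P'] -> total ['I389S', 'Q849P', 'Q937P']
At Alpha: gained ['R237H'] -> total ['I389S', 'Q849P', 'Q937P', 'R237H']

Answer: I389S,Q849P,Q937P,R237H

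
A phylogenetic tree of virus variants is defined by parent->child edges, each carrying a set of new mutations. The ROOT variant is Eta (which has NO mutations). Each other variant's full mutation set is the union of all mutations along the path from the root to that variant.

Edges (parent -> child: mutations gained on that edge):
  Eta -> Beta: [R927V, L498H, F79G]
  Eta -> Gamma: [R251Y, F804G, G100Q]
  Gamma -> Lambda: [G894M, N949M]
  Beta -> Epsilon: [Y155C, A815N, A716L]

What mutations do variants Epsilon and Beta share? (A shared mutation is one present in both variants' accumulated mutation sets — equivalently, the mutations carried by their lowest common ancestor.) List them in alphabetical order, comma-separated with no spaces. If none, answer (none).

Answer: F79G,L498H,R927V

Derivation:
Accumulating mutations along path to Epsilon:
  At Eta: gained [] -> total []
  At Beta: gained ['R927V', 'L498H', 'F79G'] -> total ['F79G', 'L498H', 'R927V']
  At Epsilon: gained ['Y155C', 'A815N', 'A716L'] -> total ['A716L', 'A815N', 'F79G', 'L498H', 'R927V', 'Y155C']
Mutations(Epsilon) = ['A716L', 'A815N', 'F79G', 'L498H', 'R927V', 'Y155C']
Accumulating mutations along path to Beta:
  At Eta: gained [] -> total []
  At Beta: gained ['R927V', 'L498H', 'F79G'] -> total ['F79G', 'L498H', 'R927V']
Mutations(Beta) = ['F79G', 'L498H', 'R927V']
Intersection: ['A716L', 'A815N', 'F79G', 'L498H', 'R927V', 'Y155C'] ∩ ['F79G', 'L498H', 'R927V'] = ['F79G', 'L498H', 'R927V']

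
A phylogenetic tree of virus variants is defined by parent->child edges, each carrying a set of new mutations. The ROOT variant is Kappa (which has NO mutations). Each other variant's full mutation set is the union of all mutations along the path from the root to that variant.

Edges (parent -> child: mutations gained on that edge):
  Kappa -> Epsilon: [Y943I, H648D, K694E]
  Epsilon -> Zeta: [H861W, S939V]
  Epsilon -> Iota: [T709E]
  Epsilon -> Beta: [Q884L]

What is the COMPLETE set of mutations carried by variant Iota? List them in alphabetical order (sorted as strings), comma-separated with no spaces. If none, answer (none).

At Kappa: gained [] -> total []
At Epsilon: gained ['Y943I', 'H648D', 'K694E'] -> total ['H648D', 'K694E', 'Y943I']
At Iota: gained ['T709E'] -> total ['H648D', 'K694E', 'T709E', 'Y943I']

Answer: H648D,K694E,T709E,Y943I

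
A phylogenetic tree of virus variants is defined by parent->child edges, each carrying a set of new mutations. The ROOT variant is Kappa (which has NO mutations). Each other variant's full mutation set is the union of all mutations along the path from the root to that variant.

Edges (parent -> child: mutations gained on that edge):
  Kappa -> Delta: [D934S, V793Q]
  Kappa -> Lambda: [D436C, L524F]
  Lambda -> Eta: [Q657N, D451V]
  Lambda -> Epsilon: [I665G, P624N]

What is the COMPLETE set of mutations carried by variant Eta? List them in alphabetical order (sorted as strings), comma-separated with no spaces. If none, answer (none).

Answer: D436C,D451V,L524F,Q657N

Derivation:
At Kappa: gained [] -> total []
At Lambda: gained ['D436C', 'L524F'] -> total ['D436C', 'L524F']
At Eta: gained ['Q657N', 'D451V'] -> total ['D436C', 'D451V', 'L524F', 'Q657N']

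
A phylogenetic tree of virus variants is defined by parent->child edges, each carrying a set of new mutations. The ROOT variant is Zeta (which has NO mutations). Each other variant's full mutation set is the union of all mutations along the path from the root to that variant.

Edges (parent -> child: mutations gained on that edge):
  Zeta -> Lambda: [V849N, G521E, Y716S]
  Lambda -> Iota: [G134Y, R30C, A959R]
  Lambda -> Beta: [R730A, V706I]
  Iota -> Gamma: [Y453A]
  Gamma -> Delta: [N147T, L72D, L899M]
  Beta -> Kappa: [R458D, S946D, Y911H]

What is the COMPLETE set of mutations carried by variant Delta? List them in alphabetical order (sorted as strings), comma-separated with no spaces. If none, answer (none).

At Zeta: gained [] -> total []
At Lambda: gained ['V849N', 'G521E', 'Y716S'] -> total ['G521E', 'V849N', 'Y716S']
At Iota: gained ['G134Y', 'R30C', 'A959R'] -> total ['A959R', 'G134Y', 'G521E', 'R30C', 'V849N', 'Y716S']
At Gamma: gained ['Y453A'] -> total ['A959R', 'G134Y', 'G521E', 'R30C', 'V849N', 'Y453A', 'Y716S']
At Delta: gained ['N147T', 'L72D', 'L899M'] -> total ['A959R', 'G134Y', 'G521E', 'L72D', 'L899M', 'N147T', 'R30C', 'V849N', 'Y453A', 'Y716S']

Answer: A959R,G134Y,G521E,L72D,L899M,N147T,R30C,V849N,Y453A,Y716S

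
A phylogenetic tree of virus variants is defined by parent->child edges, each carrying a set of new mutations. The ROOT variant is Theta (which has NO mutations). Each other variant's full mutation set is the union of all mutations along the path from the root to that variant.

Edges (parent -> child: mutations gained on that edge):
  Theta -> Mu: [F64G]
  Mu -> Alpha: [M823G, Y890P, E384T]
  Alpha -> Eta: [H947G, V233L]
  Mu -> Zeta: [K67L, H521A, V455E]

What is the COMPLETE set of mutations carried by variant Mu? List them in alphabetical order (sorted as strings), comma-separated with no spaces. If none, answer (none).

Answer: F64G

Derivation:
At Theta: gained [] -> total []
At Mu: gained ['F64G'] -> total ['F64G']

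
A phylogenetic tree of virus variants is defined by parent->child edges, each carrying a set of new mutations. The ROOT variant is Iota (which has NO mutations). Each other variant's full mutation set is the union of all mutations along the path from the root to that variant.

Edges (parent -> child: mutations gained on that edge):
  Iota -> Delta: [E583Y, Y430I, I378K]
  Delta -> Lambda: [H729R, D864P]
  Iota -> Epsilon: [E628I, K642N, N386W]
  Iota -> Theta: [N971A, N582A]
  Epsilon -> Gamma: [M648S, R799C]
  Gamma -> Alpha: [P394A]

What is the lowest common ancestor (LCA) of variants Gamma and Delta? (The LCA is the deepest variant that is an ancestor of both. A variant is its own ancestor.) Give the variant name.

Answer: Iota

Derivation:
Path from root to Gamma: Iota -> Epsilon -> Gamma
  ancestors of Gamma: {Iota, Epsilon, Gamma}
Path from root to Delta: Iota -> Delta
  ancestors of Delta: {Iota, Delta}
Common ancestors: {Iota}
Walk up from Delta: Delta (not in ancestors of Gamma), Iota (in ancestors of Gamma)
Deepest common ancestor (LCA) = Iota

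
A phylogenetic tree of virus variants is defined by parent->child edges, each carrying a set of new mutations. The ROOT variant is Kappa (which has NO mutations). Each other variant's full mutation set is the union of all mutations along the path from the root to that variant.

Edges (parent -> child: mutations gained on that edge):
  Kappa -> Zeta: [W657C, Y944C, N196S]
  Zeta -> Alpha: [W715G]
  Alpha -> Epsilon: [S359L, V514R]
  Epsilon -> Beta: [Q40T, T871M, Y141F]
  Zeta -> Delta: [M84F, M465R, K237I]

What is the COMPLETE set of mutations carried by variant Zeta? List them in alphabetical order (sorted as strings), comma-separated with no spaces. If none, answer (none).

Answer: N196S,W657C,Y944C

Derivation:
At Kappa: gained [] -> total []
At Zeta: gained ['W657C', 'Y944C', 'N196S'] -> total ['N196S', 'W657C', 'Y944C']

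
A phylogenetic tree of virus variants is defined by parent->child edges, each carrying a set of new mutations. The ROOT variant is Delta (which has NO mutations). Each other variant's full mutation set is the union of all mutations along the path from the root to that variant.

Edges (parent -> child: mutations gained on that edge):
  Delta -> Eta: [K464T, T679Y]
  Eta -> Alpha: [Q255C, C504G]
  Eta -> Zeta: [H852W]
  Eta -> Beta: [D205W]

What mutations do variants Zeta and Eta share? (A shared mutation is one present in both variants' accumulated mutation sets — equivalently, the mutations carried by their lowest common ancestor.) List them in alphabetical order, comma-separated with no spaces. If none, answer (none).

Accumulating mutations along path to Zeta:
  At Delta: gained [] -> total []
  At Eta: gained ['K464T', 'T679Y'] -> total ['K464T', 'T679Y']
  At Zeta: gained ['H852W'] -> total ['H852W', 'K464T', 'T679Y']
Mutations(Zeta) = ['H852W', 'K464T', 'T679Y']
Accumulating mutations along path to Eta:
  At Delta: gained [] -> total []
  At Eta: gained ['K464T', 'T679Y'] -> total ['K464T', 'T679Y']
Mutations(Eta) = ['K464T', 'T679Y']
Intersection: ['H852W', 'K464T', 'T679Y'] ∩ ['K464T', 'T679Y'] = ['K464T', 'T679Y']

Answer: K464T,T679Y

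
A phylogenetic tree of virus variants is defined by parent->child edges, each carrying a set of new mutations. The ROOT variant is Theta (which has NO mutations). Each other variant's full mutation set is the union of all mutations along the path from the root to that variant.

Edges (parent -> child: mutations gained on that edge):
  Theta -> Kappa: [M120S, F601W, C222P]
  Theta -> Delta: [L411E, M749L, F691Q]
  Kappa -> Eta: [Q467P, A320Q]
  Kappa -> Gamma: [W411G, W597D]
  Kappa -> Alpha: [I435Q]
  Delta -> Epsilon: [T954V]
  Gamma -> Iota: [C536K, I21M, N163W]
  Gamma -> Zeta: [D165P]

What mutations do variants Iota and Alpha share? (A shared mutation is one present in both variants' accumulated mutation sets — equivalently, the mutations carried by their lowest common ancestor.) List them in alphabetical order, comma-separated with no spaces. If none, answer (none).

Answer: C222P,F601W,M120S

Derivation:
Accumulating mutations along path to Iota:
  At Theta: gained [] -> total []
  At Kappa: gained ['M120S', 'F601W', 'C222P'] -> total ['C222P', 'F601W', 'M120S']
  At Gamma: gained ['W411G', 'W597D'] -> total ['C222P', 'F601W', 'M120S', 'W411G', 'W597D']
  At Iota: gained ['C536K', 'I21M', 'N163W'] -> total ['C222P', 'C536K', 'F601W', 'I21M', 'M120S', 'N163W', 'W411G', 'W597D']
Mutations(Iota) = ['C222P', 'C536K', 'F601W', 'I21M', 'M120S', 'N163W', 'W411G', 'W597D']
Accumulating mutations along path to Alpha:
  At Theta: gained [] -> total []
  At Kappa: gained ['M120S', 'F601W', 'C222P'] -> total ['C222P', 'F601W', 'M120S']
  At Alpha: gained ['I435Q'] -> total ['C222P', 'F601W', 'I435Q', 'M120S']
Mutations(Alpha) = ['C222P', 'F601W', 'I435Q', 'M120S']
Intersection: ['C222P', 'C536K', 'F601W', 'I21M', 'M120S', 'N163W', 'W411G', 'W597D'] ∩ ['C222P', 'F601W', 'I435Q', 'M120S'] = ['C222P', 'F601W', 'M120S']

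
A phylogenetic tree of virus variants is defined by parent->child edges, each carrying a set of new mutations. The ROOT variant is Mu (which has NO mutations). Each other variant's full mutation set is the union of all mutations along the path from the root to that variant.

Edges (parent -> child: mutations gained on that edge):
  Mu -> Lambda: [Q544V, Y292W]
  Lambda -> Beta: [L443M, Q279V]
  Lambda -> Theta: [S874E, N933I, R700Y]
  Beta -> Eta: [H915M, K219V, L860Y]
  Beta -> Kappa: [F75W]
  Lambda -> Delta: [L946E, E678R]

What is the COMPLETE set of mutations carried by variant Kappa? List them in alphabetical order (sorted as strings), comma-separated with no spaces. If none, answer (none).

Answer: F75W,L443M,Q279V,Q544V,Y292W

Derivation:
At Mu: gained [] -> total []
At Lambda: gained ['Q544V', 'Y292W'] -> total ['Q544V', 'Y292W']
At Beta: gained ['L443M', 'Q279V'] -> total ['L443M', 'Q279V', 'Q544V', 'Y292W']
At Kappa: gained ['F75W'] -> total ['F75W', 'L443M', 'Q279V', 'Q544V', 'Y292W']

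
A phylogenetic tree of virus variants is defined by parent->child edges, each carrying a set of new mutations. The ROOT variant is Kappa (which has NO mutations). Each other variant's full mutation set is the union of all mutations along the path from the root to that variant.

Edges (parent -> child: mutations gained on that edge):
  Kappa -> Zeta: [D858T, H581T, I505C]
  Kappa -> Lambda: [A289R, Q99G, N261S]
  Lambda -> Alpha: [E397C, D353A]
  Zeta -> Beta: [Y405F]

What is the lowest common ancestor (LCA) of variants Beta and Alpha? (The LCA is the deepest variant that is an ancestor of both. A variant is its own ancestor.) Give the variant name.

Path from root to Beta: Kappa -> Zeta -> Beta
  ancestors of Beta: {Kappa, Zeta, Beta}
Path from root to Alpha: Kappa -> Lambda -> Alpha
  ancestors of Alpha: {Kappa, Lambda, Alpha}
Common ancestors: {Kappa}
Walk up from Alpha: Alpha (not in ancestors of Beta), Lambda (not in ancestors of Beta), Kappa (in ancestors of Beta)
Deepest common ancestor (LCA) = Kappa

Answer: Kappa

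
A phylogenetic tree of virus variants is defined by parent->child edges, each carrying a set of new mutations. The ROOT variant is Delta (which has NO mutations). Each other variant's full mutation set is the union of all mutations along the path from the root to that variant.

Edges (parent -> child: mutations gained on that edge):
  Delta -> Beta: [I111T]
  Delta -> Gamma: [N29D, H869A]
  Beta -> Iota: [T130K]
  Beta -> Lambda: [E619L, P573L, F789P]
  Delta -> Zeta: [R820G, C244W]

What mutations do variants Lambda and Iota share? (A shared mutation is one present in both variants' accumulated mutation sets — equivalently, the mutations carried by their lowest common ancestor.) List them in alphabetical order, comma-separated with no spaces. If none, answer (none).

Accumulating mutations along path to Lambda:
  At Delta: gained [] -> total []
  At Beta: gained ['I111T'] -> total ['I111T']
  At Lambda: gained ['E619L', 'P573L', 'F789P'] -> total ['E619L', 'F789P', 'I111T', 'P573L']
Mutations(Lambda) = ['E619L', 'F789P', 'I111T', 'P573L']
Accumulating mutations along path to Iota:
  At Delta: gained [] -> total []
  At Beta: gained ['I111T'] -> total ['I111T']
  At Iota: gained ['T130K'] -> total ['I111T', 'T130K']
Mutations(Iota) = ['I111T', 'T130K']
Intersection: ['E619L', 'F789P', 'I111T', 'P573L'] ∩ ['I111T', 'T130K'] = ['I111T']

Answer: I111T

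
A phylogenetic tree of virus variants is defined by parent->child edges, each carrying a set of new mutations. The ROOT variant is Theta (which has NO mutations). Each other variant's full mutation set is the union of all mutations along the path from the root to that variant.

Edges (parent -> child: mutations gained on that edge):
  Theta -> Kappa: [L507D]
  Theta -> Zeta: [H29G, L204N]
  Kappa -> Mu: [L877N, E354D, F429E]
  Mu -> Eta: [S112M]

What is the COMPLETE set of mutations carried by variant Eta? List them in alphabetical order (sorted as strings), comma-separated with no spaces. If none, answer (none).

Answer: E354D,F429E,L507D,L877N,S112M

Derivation:
At Theta: gained [] -> total []
At Kappa: gained ['L507D'] -> total ['L507D']
At Mu: gained ['L877N', 'E354D', 'F429E'] -> total ['E354D', 'F429E', 'L507D', 'L877N']
At Eta: gained ['S112M'] -> total ['E354D', 'F429E', 'L507D', 'L877N', 'S112M']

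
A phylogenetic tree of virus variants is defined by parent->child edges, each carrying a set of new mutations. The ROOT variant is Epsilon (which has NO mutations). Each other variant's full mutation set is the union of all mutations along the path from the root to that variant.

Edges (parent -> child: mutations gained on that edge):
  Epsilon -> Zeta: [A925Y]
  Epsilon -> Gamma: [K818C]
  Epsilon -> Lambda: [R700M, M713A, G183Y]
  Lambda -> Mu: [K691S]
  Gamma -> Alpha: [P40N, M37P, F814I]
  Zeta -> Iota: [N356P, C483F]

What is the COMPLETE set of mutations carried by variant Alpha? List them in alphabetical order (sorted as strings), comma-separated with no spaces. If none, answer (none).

Answer: F814I,K818C,M37P,P40N

Derivation:
At Epsilon: gained [] -> total []
At Gamma: gained ['K818C'] -> total ['K818C']
At Alpha: gained ['P40N', 'M37P', 'F814I'] -> total ['F814I', 'K818C', 'M37P', 'P40N']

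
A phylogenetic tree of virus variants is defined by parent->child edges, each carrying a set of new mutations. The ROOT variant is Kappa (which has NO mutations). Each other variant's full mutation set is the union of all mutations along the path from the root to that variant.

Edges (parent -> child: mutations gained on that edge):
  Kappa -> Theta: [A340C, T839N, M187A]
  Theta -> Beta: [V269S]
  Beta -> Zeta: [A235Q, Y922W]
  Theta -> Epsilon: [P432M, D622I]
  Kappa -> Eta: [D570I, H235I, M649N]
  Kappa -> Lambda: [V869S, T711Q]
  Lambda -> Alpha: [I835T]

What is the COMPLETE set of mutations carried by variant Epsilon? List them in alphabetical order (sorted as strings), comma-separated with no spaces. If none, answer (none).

At Kappa: gained [] -> total []
At Theta: gained ['A340C', 'T839N', 'M187A'] -> total ['A340C', 'M187A', 'T839N']
At Epsilon: gained ['P432M', 'D622I'] -> total ['A340C', 'D622I', 'M187A', 'P432M', 'T839N']

Answer: A340C,D622I,M187A,P432M,T839N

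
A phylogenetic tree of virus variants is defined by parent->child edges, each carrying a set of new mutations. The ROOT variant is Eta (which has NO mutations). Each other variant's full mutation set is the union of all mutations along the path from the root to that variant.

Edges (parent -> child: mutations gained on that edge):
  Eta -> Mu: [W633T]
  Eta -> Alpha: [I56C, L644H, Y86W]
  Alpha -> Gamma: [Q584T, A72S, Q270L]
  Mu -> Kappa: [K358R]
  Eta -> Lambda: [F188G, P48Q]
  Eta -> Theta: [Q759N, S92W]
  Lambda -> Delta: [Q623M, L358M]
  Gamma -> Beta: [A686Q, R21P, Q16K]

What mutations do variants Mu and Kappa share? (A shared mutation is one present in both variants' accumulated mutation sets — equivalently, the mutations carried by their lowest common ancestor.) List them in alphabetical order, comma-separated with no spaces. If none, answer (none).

Answer: W633T

Derivation:
Accumulating mutations along path to Mu:
  At Eta: gained [] -> total []
  At Mu: gained ['W633T'] -> total ['W633T']
Mutations(Mu) = ['W633T']
Accumulating mutations along path to Kappa:
  At Eta: gained [] -> total []
  At Mu: gained ['W633T'] -> total ['W633T']
  At Kappa: gained ['K358R'] -> total ['K358R', 'W633T']
Mutations(Kappa) = ['K358R', 'W633T']
Intersection: ['W633T'] ∩ ['K358R', 'W633T'] = ['W633T']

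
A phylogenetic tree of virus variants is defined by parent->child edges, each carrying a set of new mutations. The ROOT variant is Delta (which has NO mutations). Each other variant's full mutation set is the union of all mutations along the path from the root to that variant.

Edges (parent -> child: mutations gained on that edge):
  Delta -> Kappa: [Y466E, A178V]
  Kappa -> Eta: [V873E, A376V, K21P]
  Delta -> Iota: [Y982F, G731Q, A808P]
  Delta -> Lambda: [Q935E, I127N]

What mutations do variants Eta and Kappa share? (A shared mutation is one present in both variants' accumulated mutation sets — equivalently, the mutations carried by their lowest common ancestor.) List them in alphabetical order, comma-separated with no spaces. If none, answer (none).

Answer: A178V,Y466E

Derivation:
Accumulating mutations along path to Eta:
  At Delta: gained [] -> total []
  At Kappa: gained ['Y466E', 'A178V'] -> total ['A178V', 'Y466E']
  At Eta: gained ['V873E', 'A376V', 'K21P'] -> total ['A178V', 'A376V', 'K21P', 'V873E', 'Y466E']
Mutations(Eta) = ['A178V', 'A376V', 'K21P', 'V873E', 'Y466E']
Accumulating mutations along path to Kappa:
  At Delta: gained [] -> total []
  At Kappa: gained ['Y466E', 'A178V'] -> total ['A178V', 'Y466E']
Mutations(Kappa) = ['A178V', 'Y466E']
Intersection: ['A178V', 'A376V', 'K21P', 'V873E', 'Y466E'] ∩ ['A178V', 'Y466E'] = ['A178V', 'Y466E']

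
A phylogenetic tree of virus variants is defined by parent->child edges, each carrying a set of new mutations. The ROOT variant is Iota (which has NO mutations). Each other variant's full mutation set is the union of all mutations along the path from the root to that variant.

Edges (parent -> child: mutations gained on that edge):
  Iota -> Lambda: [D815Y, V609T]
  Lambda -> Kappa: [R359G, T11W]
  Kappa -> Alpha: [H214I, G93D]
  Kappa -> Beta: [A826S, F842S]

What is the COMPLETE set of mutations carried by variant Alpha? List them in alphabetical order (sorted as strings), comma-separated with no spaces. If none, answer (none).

At Iota: gained [] -> total []
At Lambda: gained ['D815Y', 'V609T'] -> total ['D815Y', 'V609T']
At Kappa: gained ['R359G', 'T11W'] -> total ['D815Y', 'R359G', 'T11W', 'V609T']
At Alpha: gained ['H214I', 'G93D'] -> total ['D815Y', 'G93D', 'H214I', 'R359G', 'T11W', 'V609T']

Answer: D815Y,G93D,H214I,R359G,T11W,V609T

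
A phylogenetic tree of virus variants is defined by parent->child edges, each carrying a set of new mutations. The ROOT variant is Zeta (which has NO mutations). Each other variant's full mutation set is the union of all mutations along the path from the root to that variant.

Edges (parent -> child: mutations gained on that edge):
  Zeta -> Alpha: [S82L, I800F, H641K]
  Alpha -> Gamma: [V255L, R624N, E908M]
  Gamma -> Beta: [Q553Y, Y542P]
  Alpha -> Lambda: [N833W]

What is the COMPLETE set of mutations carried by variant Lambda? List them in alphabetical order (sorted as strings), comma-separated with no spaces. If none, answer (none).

Answer: H641K,I800F,N833W,S82L

Derivation:
At Zeta: gained [] -> total []
At Alpha: gained ['S82L', 'I800F', 'H641K'] -> total ['H641K', 'I800F', 'S82L']
At Lambda: gained ['N833W'] -> total ['H641K', 'I800F', 'N833W', 'S82L']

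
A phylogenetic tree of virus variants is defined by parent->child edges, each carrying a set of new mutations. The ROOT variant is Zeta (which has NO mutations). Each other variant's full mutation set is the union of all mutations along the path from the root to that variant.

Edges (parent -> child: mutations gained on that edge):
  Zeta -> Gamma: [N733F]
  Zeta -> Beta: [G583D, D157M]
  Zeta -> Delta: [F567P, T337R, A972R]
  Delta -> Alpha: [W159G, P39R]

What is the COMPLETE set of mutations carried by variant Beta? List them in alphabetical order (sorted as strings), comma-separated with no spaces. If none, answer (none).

Answer: D157M,G583D

Derivation:
At Zeta: gained [] -> total []
At Beta: gained ['G583D', 'D157M'] -> total ['D157M', 'G583D']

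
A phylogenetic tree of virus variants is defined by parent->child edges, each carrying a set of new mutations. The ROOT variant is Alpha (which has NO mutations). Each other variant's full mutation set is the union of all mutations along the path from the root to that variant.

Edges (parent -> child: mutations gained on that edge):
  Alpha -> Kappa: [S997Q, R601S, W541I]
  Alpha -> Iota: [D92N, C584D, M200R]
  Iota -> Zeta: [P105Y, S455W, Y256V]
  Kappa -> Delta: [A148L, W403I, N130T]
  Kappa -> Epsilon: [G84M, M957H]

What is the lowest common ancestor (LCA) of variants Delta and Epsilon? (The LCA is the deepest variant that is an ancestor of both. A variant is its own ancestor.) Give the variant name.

Path from root to Delta: Alpha -> Kappa -> Delta
  ancestors of Delta: {Alpha, Kappa, Delta}
Path from root to Epsilon: Alpha -> Kappa -> Epsilon
  ancestors of Epsilon: {Alpha, Kappa, Epsilon}
Common ancestors: {Alpha, Kappa}
Walk up from Epsilon: Epsilon (not in ancestors of Delta), Kappa (in ancestors of Delta), Alpha (in ancestors of Delta)
Deepest common ancestor (LCA) = Kappa

Answer: Kappa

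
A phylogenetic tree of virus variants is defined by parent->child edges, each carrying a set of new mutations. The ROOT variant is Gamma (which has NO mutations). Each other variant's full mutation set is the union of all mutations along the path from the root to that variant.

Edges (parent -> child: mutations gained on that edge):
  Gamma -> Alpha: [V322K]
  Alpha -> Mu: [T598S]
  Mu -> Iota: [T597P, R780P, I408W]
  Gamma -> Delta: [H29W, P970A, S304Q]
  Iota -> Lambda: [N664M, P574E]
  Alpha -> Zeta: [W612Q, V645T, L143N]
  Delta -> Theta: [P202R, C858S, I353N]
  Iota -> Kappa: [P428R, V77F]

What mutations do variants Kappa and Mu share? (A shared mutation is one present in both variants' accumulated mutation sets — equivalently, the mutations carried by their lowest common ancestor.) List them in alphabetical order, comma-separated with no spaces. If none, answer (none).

Accumulating mutations along path to Kappa:
  At Gamma: gained [] -> total []
  At Alpha: gained ['V322K'] -> total ['V322K']
  At Mu: gained ['T598S'] -> total ['T598S', 'V322K']
  At Iota: gained ['T597P', 'R780P', 'I408W'] -> total ['I408W', 'R780P', 'T597P', 'T598S', 'V322K']
  At Kappa: gained ['P428R', 'V77F'] -> total ['I408W', 'P428R', 'R780P', 'T597P', 'T598S', 'V322K', 'V77F']
Mutations(Kappa) = ['I408W', 'P428R', 'R780P', 'T597P', 'T598S', 'V322K', 'V77F']
Accumulating mutations along path to Mu:
  At Gamma: gained [] -> total []
  At Alpha: gained ['V322K'] -> total ['V322K']
  At Mu: gained ['T598S'] -> total ['T598S', 'V322K']
Mutations(Mu) = ['T598S', 'V322K']
Intersection: ['I408W', 'P428R', 'R780P', 'T597P', 'T598S', 'V322K', 'V77F'] ∩ ['T598S', 'V322K'] = ['T598S', 'V322K']

Answer: T598S,V322K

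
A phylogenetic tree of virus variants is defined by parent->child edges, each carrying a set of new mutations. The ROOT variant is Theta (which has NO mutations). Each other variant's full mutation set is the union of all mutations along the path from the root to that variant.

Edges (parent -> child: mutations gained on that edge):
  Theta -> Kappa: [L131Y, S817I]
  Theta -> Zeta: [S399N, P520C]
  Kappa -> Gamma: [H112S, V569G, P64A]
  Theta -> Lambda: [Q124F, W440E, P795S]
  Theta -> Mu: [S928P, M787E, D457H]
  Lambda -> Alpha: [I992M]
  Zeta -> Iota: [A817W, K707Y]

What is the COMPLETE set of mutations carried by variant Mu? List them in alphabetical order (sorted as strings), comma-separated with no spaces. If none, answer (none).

At Theta: gained [] -> total []
At Mu: gained ['S928P', 'M787E', 'D457H'] -> total ['D457H', 'M787E', 'S928P']

Answer: D457H,M787E,S928P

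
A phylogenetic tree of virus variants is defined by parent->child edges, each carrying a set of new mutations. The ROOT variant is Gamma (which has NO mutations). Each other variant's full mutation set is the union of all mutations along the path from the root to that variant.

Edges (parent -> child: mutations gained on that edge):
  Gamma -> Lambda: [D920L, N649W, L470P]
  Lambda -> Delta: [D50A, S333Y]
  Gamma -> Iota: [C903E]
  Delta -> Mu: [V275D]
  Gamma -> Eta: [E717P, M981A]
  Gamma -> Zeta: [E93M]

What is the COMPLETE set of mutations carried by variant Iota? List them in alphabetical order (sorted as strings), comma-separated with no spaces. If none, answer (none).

At Gamma: gained [] -> total []
At Iota: gained ['C903E'] -> total ['C903E']

Answer: C903E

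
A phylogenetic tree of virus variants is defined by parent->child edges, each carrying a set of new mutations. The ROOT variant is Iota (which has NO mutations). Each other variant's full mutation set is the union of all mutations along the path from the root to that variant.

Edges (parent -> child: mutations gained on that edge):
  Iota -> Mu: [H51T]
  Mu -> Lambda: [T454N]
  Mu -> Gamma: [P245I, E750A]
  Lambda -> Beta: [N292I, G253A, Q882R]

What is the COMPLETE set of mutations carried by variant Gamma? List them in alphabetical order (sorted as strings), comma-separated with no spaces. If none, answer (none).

Answer: E750A,H51T,P245I

Derivation:
At Iota: gained [] -> total []
At Mu: gained ['H51T'] -> total ['H51T']
At Gamma: gained ['P245I', 'E750A'] -> total ['E750A', 'H51T', 'P245I']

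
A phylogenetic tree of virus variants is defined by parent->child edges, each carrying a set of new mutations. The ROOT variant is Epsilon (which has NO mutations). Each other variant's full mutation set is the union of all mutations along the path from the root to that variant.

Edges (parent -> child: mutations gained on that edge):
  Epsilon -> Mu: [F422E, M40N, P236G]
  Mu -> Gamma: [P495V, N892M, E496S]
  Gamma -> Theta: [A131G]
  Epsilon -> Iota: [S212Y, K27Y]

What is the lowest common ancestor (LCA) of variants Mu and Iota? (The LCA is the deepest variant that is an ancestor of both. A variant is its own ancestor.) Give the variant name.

Answer: Epsilon

Derivation:
Path from root to Mu: Epsilon -> Mu
  ancestors of Mu: {Epsilon, Mu}
Path from root to Iota: Epsilon -> Iota
  ancestors of Iota: {Epsilon, Iota}
Common ancestors: {Epsilon}
Walk up from Iota: Iota (not in ancestors of Mu), Epsilon (in ancestors of Mu)
Deepest common ancestor (LCA) = Epsilon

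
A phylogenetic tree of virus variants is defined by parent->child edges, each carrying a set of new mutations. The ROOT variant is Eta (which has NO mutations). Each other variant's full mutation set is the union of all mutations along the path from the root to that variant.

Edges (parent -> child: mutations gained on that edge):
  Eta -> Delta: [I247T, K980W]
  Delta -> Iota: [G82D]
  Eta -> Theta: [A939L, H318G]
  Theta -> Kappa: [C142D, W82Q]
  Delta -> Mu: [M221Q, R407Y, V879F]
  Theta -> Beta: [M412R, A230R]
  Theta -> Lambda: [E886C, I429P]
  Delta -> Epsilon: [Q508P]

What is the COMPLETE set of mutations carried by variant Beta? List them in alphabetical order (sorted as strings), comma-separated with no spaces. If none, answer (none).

At Eta: gained [] -> total []
At Theta: gained ['A939L', 'H318G'] -> total ['A939L', 'H318G']
At Beta: gained ['M412R', 'A230R'] -> total ['A230R', 'A939L', 'H318G', 'M412R']

Answer: A230R,A939L,H318G,M412R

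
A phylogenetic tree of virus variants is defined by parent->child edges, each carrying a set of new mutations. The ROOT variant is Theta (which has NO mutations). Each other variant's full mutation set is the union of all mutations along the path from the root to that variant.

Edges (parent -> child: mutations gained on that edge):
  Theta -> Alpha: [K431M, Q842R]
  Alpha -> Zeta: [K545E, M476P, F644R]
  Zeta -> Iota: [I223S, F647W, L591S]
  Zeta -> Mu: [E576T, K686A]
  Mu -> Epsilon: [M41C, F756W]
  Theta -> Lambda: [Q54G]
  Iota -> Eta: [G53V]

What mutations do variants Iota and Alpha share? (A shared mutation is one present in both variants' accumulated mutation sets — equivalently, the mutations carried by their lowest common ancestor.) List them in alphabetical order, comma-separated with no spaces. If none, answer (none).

Answer: K431M,Q842R

Derivation:
Accumulating mutations along path to Iota:
  At Theta: gained [] -> total []
  At Alpha: gained ['K431M', 'Q842R'] -> total ['K431M', 'Q842R']
  At Zeta: gained ['K545E', 'M476P', 'F644R'] -> total ['F644R', 'K431M', 'K545E', 'M476P', 'Q842R']
  At Iota: gained ['I223S', 'F647W', 'L591S'] -> total ['F644R', 'F647W', 'I223S', 'K431M', 'K545E', 'L591S', 'M476P', 'Q842R']
Mutations(Iota) = ['F644R', 'F647W', 'I223S', 'K431M', 'K545E', 'L591S', 'M476P', 'Q842R']
Accumulating mutations along path to Alpha:
  At Theta: gained [] -> total []
  At Alpha: gained ['K431M', 'Q842R'] -> total ['K431M', 'Q842R']
Mutations(Alpha) = ['K431M', 'Q842R']
Intersection: ['F644R', 'F647W', 'I223S', 'K431M', 'K545E', 'L591S', 'M476P', 'Q842R'] ∩ ['K431M', 'Q842R'] = ['K431M', 'Q842R']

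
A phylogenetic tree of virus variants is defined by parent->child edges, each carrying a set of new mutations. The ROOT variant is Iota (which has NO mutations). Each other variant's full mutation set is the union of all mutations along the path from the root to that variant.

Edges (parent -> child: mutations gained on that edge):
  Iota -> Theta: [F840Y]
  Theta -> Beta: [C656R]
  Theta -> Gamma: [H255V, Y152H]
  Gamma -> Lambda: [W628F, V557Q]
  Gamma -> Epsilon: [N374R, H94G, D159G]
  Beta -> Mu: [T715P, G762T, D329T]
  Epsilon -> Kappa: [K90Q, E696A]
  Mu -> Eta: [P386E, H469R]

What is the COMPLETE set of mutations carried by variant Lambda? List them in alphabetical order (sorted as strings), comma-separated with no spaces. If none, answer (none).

Answer: F840Y,H255V,V557Q,W628F,Y152H

Derivation:
At Iota: gained [] -> total []
At Theta: gained ['F840Y'] -> total ['F840Y']
At Gamma: gained ['H255V', 'Y152H'] -> total ['F840Y', 'H255V', 'Y152H']
At Lambda: gained ['W628F', 'V557Q'] -> total ['F840Y', 'H255V', 'V557Q', 'W628F', 'Y152H']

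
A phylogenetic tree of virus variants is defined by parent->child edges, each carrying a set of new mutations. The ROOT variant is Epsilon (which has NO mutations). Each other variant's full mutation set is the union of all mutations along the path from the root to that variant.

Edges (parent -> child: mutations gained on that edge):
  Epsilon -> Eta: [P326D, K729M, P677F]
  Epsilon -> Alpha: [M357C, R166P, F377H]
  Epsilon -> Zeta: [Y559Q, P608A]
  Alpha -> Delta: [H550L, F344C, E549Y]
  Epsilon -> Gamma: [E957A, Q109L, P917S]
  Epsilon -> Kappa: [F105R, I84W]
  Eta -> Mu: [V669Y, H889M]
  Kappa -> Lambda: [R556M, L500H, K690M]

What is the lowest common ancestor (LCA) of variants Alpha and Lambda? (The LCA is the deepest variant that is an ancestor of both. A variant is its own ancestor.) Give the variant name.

Path from root to Alpha: Epsilon -> Alpha
  ancestors of Alpha: {Epsilon, Alpha}
Path from root to Lambda: Epsilon -> Kappa -> Lambda
  ancestors of Lambda: {Epsilon, Kappa, Lambda}
Common ancestors: {Epsilon}
Walk up from Lambda: Lambda (not in ancestors of Alpha), Kappa (not in ancestors of Alpha), Epsilon (in ancestors of Alpha)
Deepest common ancestor (LCA) = Epsilon

Answer: Epsilon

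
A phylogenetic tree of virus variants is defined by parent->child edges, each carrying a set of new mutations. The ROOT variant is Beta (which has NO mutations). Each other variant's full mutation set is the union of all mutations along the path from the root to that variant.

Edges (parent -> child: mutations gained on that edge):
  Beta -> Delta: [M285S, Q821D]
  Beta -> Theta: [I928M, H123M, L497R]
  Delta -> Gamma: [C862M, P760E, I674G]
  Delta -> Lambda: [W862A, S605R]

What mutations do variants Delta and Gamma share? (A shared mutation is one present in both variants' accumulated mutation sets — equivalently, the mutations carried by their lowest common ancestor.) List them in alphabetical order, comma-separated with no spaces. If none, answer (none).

Accumulating mutations along path to Delta:
  At Beta: gained [] -> total []
  At Delta: gained ['M285S', 'Q821D'] -> total ['M285S', 'Q821D']
Mutations(Delta) = ['M285S', 'Q821D']
Accumulating mutations along path to Gamma:
  At Beta: gained [] -> total []
  At Delta: gained ['M285S', 'Q821D'] -> total ['M285S', 'Q821D']
  At Gamma: gained ['C862M', 'P760E', 'I674G'] -> total ['C862M', 'I674G', 'M285S', 'P760E', 'Q821D']
Mutations(Gamma) = ['C862M', 'I674G', 'M285S', 'P760E', 'Q821D']
Intersection: ['M285S', 'Q821D'] ∩ ['C862M', 'I674G', 'M285S', 'P760E', 'Q821D'] = ['M285S', 'Q821D']

Answer: M285S,Q821D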